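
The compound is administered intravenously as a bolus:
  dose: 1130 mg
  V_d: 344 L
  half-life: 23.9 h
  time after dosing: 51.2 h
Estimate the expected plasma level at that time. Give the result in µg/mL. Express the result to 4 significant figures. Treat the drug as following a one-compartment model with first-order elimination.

C₀ = Dose / Vd = 1130 / 344 = 3.285 mg/L
k = ln2 / t½ = 0.693147 / 23.9 = 0.02900 h⁻¹
C = C₀ · e^(−k·t) = 3.285 × e^(−0.02900 × 51.2)
  = 3.285 × 0.2265 = 0.7441 mg/L
(0.7441 mg/L = 0.7441 µg/mL)

0.7441 µg/mL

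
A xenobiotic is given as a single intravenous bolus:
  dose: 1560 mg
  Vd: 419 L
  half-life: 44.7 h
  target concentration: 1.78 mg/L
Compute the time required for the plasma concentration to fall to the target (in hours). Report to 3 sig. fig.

47.6 h

C₀ = Dose / Vd = 1560 / 419 = 3.723 mg/L
k = ln2 / t½ = 0.693147 / 44.7 = 0.01551 h⁻¹
t = ln(C₀ / C) / k = ln(3.723 / 1.78) / 0.01551
  = ln(2.092) / 0.01551 = 0.7381 / 0.01551 = 47.59 h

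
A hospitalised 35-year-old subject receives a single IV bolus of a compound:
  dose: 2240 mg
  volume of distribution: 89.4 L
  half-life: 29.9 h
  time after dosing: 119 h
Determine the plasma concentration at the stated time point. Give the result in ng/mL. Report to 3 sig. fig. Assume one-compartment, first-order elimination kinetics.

1590 ng/mL

C₀ = Dose / Vd = 2240 / 89.4 = 25.06 mg/L
k = ln2 / t½ = 0.693147 / 29.9 = 0.02318 h⁻¹
C = C₀ · e^(−k·t) = 25.06 × e^(−0.02318 × 119)
  = 25.06 × 0.06339 = 1.589 mg/L
Convert: 1.589 mg/L × 1000 = 1589 ng/mL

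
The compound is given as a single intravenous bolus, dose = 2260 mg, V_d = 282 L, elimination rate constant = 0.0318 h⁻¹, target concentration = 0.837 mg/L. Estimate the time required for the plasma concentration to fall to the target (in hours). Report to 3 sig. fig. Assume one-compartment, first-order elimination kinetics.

71.0 h

C₀ = Dose / Vd = 2260 / 282 = 8.014 mg/L
t = ln(C₀ / C) / k = ln(8.014 / 0.837) / 0.03180
  = ln(9.575) / 0.03180 = 2.259 / 0.03180 = 71.04 h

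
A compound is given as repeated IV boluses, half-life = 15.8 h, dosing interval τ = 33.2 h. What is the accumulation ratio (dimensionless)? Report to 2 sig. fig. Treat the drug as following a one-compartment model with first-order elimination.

k = ln2 / t½ = 0.693147 / 15.8 = 0.04387 h⁻¹
e^(−kτ) = e^(−0.04387 × 33.2) = 0.2331
Accumulation ratio R = 1 / (1 − e^(−kτ)) = 1 / (1 − 0.2331) = 1.304

1.3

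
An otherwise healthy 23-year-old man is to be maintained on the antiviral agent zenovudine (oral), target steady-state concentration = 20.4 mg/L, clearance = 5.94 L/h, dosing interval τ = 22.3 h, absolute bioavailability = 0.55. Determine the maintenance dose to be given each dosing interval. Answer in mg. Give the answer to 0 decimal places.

4913 mg

At steady state, F × (Dose/τ) = Css × CL.
Dose = Css × CL × τ / F = 20.4 × 5.940 × 22.3 / 0.55 = 4913 mg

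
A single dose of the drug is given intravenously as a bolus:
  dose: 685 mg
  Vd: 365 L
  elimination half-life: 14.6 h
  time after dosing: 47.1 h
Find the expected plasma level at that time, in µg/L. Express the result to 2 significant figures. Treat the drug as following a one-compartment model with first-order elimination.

200 µg/L

C₀ = Dose / Vd = 685.0 / 365 = 1.877 mg/L
k = ln2 / t½ = 0.693147 / 14.6 = 0.04748 h⁻¹
C = C₀ · e^(−k·t) = 1.877 × e^(−0.04748 × 47.1)
  = 1.877 × 0.1069 = 0.2007 mg/L
Convert: 0.2007 mg/L × 1000 = 200.7 µg/L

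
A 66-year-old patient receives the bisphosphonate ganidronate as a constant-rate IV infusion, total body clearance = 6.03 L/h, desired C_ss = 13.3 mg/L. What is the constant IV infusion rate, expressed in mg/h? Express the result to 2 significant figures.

80 mg/h

At steady state, infusion rate R₀ = Css × CL = 13.3 × 6.030 = 80.20 mg/h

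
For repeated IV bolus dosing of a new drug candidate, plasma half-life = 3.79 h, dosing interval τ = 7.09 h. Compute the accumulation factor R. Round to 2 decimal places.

1.38

k = ln2 / t½ = 0.693147 / 3.79 = 0.1829 h⁻¹
e^(−kτ) = e^(−0.1829 × 7.09) = 0.2734
Accumulation ratio R = 1 / (1 − e^(−kτ)) = 1 / (1 − 0.2734) = 1.376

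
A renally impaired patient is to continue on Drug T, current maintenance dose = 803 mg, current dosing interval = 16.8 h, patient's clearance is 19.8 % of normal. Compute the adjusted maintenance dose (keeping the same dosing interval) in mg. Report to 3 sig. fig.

159 mg

To keep the same average steady-state level, dosing rate must scale with clearance.
CL ratio = 19.8 / 100 = 0.1980
New dose (same interval) = 803 × 0.1980 = 159.0 mg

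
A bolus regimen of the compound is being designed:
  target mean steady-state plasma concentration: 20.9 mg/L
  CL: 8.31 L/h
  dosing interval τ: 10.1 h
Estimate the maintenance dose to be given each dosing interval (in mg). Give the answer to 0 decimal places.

At steady state, Dose/τ = Css × CL.
Dose = Css × CL × τ = 20.9 × 8.310 × 10.1 = 1754 mg

1754 mg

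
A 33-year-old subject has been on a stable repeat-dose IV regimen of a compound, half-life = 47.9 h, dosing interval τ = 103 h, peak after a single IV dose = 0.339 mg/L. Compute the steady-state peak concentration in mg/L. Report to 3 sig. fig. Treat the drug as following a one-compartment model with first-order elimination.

0.438 mg/L

k = ln2 / t½ = 0.693147 / 47.9 = 0.01447 h⁻¹
e^(−kτ) = e^(−0.01447 × 103) = 0.2253
Accumulation ratio R = 1 / (1 − e^(−kτ)) = 1 / (1 − 0.2253) = 1.291
Steady-state peak = C₀ × R = 0.339 × 1.291 = 0.4376 mg/L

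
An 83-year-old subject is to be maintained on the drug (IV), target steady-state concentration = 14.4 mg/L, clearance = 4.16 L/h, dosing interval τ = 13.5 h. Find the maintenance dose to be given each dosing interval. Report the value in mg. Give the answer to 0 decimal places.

At steady state, Dose/τ = Css × CL.
Dose = Css × CL × τ = 14.4 × 4.160 × 13.5 = 808.7 mg

809 mg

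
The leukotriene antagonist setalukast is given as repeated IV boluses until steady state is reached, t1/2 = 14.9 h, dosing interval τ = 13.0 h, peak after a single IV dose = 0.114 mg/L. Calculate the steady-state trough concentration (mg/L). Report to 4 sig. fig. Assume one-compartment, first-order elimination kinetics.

0.1372 mg/L

k = ln2 / t½ = 0.693147 / 14.9 = 0.04652 h⁻¹
e^(−kτ) = e^(−0.04652 × 13.0) = 0.5462
Accumulation ratio R = 1 / (1 − e^(−kτ)) = 1 / (1 − 0.5462) = 2.204
Steady-state trough = C₀ × R × e^(−kτ) = 0.114 × 2.204 × 0.5462 = 0.1372 mg/L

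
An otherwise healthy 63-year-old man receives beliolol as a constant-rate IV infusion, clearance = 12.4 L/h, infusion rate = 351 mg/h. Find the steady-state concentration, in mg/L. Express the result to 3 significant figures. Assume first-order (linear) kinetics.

28.3 mg/L

At steady state Css = R₀ / CL = 351 / 12.40 = 28.31 mg/L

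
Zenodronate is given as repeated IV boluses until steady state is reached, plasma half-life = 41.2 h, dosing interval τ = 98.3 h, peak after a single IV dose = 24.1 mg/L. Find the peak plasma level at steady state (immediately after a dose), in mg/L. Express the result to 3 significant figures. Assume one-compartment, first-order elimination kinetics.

k = ln2 / t½ = 0.693147 / 41.2 = 0.01682 h⁻¹
e^(−kτ) = e^(−0.01682 × 98.3) = 0.1914
Accumulation ratio R = 1 / (1 − e^(−kτ)) = 1 / (1 − 0.1914) = 1.237
Steady-state peak = C₀ × R = 24.1 × 1.237 = 29.81 mg/L

29.8 mg/L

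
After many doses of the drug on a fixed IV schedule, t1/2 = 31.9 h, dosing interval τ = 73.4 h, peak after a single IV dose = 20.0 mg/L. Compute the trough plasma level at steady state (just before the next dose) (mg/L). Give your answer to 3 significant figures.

k = ln2 / t½ = 0.693147 / 31.9 = 0.02173 h⁻¹
e^(−kτ) = e^(−0.02173 × 73.4) = 0.2029
Accumulation ratio R = 1 / (1 − e^(−kτ)) = 1 / (1 − 0.2029) = 1.255
Steady-state trough = C₀ × R × e^(−kτ) = 20.0 × 1.255 × 0.2029 = 5.093 mg/L

5.09 mg/L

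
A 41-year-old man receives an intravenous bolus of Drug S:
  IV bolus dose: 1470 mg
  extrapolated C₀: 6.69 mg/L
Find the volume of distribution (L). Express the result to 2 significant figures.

220 L

Vd = Dose / C₀ = 1470 / 6.69 = 219.7 L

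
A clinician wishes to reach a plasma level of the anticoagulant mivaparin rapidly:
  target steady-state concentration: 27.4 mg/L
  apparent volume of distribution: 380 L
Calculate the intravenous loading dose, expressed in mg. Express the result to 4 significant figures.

LD = Css × Vd = 27.4 × 380 = 10410 mg

10410 mg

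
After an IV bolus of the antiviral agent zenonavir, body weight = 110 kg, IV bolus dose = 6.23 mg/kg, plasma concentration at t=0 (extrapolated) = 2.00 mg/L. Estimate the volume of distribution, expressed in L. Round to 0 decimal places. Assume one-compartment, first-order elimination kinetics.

Dose = 6.23 × 110 = 685.3 mg
Vd = Dose / C₀ = 685.3 / 2.00 = 342.7 L

343 L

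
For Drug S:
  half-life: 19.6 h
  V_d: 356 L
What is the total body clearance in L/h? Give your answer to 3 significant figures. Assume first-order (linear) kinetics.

12.6 L/h

k = ln2 / t½ = 0.693147 / 19.6 = 0.03536 h⁻¹
CL = k × Vd = 0.03536 × 356 = 12.59 L/h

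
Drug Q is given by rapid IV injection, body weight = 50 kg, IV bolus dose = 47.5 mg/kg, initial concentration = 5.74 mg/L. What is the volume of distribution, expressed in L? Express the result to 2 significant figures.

Dose = 47.5 × 50 = 2375 mg
Vd = Dose / C₀ = 2375 / 5.74 = 413.8 L

410 L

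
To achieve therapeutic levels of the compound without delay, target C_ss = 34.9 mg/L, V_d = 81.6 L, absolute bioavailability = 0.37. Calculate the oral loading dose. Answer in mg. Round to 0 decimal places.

7697 mg

LD = Css × Vd / F = 34.9 × 81.6 / 0.37 = 7697 mg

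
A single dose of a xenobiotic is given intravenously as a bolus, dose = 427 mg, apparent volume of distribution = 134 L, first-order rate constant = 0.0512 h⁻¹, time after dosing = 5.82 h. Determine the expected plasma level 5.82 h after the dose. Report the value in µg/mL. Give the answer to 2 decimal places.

C₀ = Dose / Vd = 427.0 / 134 = 3.187 mg/L
C = C₀ · e^(−k·t) = 3.187 × e^(−0.05120 × 5.82)
  = 3.187 × 0.7423 = 2.366 mg/L
(2.366 mg/L = 2.366 µg/mL)

2.37 µg/mL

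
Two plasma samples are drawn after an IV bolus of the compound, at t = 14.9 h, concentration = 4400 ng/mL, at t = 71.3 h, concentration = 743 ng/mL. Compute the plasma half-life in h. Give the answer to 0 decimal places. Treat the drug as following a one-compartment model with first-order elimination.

k = ln(C₁/C₂) / (t₂ − t₁) = ln(4400/743) / (71.3 − 14.9)
  = 1.779 / 56.40 = 0.03154 h⁻¹
t½ = ln2 / k = 0.693147 / 0.03154 = 21.98 h

22 h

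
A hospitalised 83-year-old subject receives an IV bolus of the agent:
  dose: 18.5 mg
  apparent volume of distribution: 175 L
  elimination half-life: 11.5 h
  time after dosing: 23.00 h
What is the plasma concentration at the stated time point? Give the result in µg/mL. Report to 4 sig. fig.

0.02643 µg/mL

C₀ = Dose / Vd = 18.50 / 175 = 0.1057 mg/L
k = ln2 / t½ = 0.693147 / 11.5 = 0.06027 h⁻¹
t / t½ = 23.00 / 11.5 = 2 half-lives
C = C₀ × (1/2)^2 = 0.1057 × 0.2500 = 0.02643 mg/L
(0.02643 mg/L = 0.02643 µg/mL)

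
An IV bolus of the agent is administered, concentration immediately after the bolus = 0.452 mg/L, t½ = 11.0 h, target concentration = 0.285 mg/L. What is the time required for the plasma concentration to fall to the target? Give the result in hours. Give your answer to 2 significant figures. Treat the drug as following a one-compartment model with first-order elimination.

k = ln2 / t½ = 0.693147 / 11.0 = 0.06301 h⁻¹
t = ln(C₀ / C) / k = ln(0.4520 / 0.285) / 0.06301
  = ln(1.586) / 0.06301 = 0.4612 / 0.06301 = 7.319 h

7.3 h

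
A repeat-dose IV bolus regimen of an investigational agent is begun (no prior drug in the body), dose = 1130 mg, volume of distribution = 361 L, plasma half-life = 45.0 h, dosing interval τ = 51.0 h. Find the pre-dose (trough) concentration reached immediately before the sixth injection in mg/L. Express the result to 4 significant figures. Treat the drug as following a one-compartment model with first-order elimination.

2.571 mg/L

C₀ per dose = Dose / Vd = 1130 / 361 = 3.130 mg/L
k = ln2 / t½ = 0.693147 / 45.0 = 0.01540 h⁻¹
Fraction remaining after one interval: r = e^(−kτ) = e^(−0.01540 × 51.0) = 0.4559
Before dose 6, 5 doses have been given (aged 1τ, 2τ, 3τ, 4τ, 5τ).
C_trough = C₀ × (r + r² + … + r^5) = C₀ × r(1−r^5)/(1−r)
        = 3.130 × 0.4559 × (1 − 0.01969) / (1 − 0.4559) = 2.571 mg/L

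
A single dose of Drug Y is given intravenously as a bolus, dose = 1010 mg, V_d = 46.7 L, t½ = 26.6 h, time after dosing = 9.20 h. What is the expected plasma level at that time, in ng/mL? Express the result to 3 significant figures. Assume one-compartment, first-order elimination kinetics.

C₀ = Dose / Vd = 1010 / 46.7 = 21.63 mg/L
k = ln2 / t½ = 0.693147 / 26.6 = 0.02606 h⁻¹
C = C₀ · e^(−k·t) = 21.63 × e^(−0.02606 × 9.20)
  = 21.63 × 0.7868 = 17.02 mg/L
Convert: 17.02 mg/L × 1000 = 17020 ng/mL

17000 ng/mL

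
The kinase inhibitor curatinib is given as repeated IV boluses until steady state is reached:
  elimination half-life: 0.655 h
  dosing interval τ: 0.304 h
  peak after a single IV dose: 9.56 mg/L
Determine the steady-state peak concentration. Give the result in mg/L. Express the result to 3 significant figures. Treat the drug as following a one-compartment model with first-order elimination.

34.8 mg/L

k = ln2 / t½ = 0.693147 / 0.655 = 1.058 h⁻¹
e^(−kτ) = e^(−1.058 × 0.304) = 0.7250
Accumulation ratio R = 1 / (1 − e^(−kτ)) = 1 / (1 − 0.7250) = 3.636
Steady-state peak = C₀ × R = 9.56 × 3.636 = 34.76 mg/L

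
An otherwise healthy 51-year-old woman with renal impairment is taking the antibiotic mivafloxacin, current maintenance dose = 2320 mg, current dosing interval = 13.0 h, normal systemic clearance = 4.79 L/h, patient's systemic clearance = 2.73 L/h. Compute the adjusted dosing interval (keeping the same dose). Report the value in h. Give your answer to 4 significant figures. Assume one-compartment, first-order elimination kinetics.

22.81 h

To keep the same average steady-state level, dosing rate must scale with clearance.
CL ratio = 2.73 / 4.79 = 0.5699
New interval (same dose) = 13.0 / 0.5699 = 22.81 h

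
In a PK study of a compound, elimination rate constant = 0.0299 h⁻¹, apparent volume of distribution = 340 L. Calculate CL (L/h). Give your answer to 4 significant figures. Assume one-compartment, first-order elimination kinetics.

10.17 L/h

CL = k × Vd = 0.0299 × 340 = 10.17 L/h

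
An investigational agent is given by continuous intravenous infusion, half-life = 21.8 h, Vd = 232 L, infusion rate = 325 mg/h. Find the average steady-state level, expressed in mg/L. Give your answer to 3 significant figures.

44.1 mg/L

k = ln2 / t½ = 0.693147 / 21.8 = 0.03180 h⁻¹
CL = k × Vd = 0.03180 × 232 = 7.378 L/h
At steady state Css = R₀ / CL = 325 / 7.378 = 44.05 mg/L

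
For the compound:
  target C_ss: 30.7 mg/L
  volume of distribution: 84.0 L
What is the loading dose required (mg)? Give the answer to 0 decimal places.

2579 mg

LD = Css × Vd = 30.7 × 84.0 = 2579 mg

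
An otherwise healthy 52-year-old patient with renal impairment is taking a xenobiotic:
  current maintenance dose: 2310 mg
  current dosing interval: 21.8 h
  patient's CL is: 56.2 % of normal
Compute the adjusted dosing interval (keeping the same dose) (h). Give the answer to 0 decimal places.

To keep the same average steady-state level, dosing rate must scale with clearance.
CL ratio = 56.2 / 100 = 0.5620
New interval (same dose) = 21.8 / 0.5620 = 38.79 h

39 h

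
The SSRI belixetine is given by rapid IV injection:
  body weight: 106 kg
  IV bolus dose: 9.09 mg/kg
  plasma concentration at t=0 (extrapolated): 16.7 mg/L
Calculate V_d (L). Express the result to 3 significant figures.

Dose = 9.09 × 106 = 963.5 mg
Vd = Dose / C₀ = 963.5 / 16.7 = 57.69 L

57.7 L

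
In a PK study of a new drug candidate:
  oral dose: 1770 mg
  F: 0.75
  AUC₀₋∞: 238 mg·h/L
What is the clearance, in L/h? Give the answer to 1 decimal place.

CL = F·Dose / AUC = 0.75 × 1770 / 238 = 5.578 L/h

5.6 L/h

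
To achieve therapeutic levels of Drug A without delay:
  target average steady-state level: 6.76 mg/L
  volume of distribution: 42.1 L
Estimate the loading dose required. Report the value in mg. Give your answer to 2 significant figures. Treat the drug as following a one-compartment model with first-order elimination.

280 mg

LD = Css × Vd = 6.76 × 42.1 = 284.6 mg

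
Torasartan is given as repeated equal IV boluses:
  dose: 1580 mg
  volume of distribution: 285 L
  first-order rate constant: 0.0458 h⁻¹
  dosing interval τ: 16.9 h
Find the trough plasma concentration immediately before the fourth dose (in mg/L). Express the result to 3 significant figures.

4.28 mg/L

C₀ per dose = Dose / Vd = 1580 / 285 = 5.544 mg/L
Fraction remaining after one interval: r = e^(−kτ) = e^(−0.04580 × 16.9) = 0.4612
Before dose 4, 3 doses have been given (aged 1τ, 2τ, 3τ).
C_trough = C₀ × (r + r² + … + r^3) = C₀ × r(1−r^3)/(1−r)
        = 5.544 × 0.4612 × (1 − 0.09810) / (1 − 0.4612) = 4.280 mg/L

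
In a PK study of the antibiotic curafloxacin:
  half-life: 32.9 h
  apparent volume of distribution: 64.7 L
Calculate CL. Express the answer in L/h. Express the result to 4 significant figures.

1.363 L/h

k = ln2 / t½ = 0.693147 / 32.9 = 0.02107 h⁻¹
CL = k × Vd = 0.02107 × 64.7 = 1.363 L/h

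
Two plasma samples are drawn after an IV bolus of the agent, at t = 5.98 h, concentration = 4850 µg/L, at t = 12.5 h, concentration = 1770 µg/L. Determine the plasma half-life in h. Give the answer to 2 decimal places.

4.48 h

k = ln(C₁/C₂) / (t₂ − t₁) = ln(4850/1770) / (12.5 − 5.98)
  = 1.008 / 6.520 = 0.1546 h⁻¹
t½ = ln2 / k = 0.693147 / 0.1546 = 4.483 h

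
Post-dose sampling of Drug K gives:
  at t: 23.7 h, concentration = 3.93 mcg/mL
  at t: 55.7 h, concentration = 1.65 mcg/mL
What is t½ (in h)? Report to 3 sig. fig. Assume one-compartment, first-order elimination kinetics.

25.6 h

k = ln(C₁/C₂) / (t₂ − t₁) = ln(3.93/1.65) / (55.7 − 23.7)
  = 0.8679 / 32.00 = 0.02712 h⁻¹
t½ = ln2 / k = 0.693147 / 0.02712 = 25.56 h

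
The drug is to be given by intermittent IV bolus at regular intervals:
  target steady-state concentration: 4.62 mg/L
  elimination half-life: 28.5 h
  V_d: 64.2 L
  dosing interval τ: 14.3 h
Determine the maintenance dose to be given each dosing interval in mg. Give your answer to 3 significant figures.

k = ln2 / t½ = 0.693147 / 28.5 = 0.02432 h⁻¹
CL = k × Vd = 0.02432 × 64.2 = 1.561 L/h
At steady state, Dose/τ = Css × CL.
Dose = Css × CL × τ = 4.62 × 1.561 × 14.3 = 103.1 mg

103 mg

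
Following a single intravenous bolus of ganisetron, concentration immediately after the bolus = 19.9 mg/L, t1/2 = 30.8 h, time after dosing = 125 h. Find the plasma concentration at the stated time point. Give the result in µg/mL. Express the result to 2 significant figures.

1.2 µg/mL

k = ln2 / t½ = 0.693147 / 30.8 = 0.02250 h⁻¹
C = C₀ · e^(−k·t) = 19.90 × e^(−0.02250 × 125)
  = 19.90 × 0.06005 = 1.195 mg/L
(1.195 mg/L = 1.195 µg/mL)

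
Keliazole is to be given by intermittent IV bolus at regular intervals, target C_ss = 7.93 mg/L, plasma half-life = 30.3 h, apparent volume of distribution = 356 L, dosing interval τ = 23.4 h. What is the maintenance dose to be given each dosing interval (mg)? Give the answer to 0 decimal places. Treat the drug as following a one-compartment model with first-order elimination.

1511 mg

k = ln2 / t½ = 0.693147 / 30.3 = 0.02288 h⁻¹
CL = k × Vd = 0.02288 × 356 = 8.145 L/h
At steady state, Dose/τ = Css × CL.
Dose = Css × CL × τ = 7.93 × 8.145 × 23.4 = 1511 mg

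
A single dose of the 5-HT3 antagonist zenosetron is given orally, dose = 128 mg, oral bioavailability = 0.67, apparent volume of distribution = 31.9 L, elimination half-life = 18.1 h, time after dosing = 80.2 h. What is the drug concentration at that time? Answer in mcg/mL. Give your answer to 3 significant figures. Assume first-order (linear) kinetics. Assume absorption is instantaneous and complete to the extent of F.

0.125 mcg/mL

Amount reaching circulation = F × Dose = 0.67 × 128.0 = 85.76 mg
C₀ = F·Dose / Vd = 85.76 / 31.9 = 2.688 mg/L
k = ln2 / t½ = 0.693147 / 18.1 = 0.03830 h⁻¹
C = C₀ · e^(−k·t) = 2.688 × e^(−0.03830 × 80.2)
  = 2.688 × 0.04634 = 0.1246 mg/L
(0.1246 mg/L = 0.1246 mcg/mL)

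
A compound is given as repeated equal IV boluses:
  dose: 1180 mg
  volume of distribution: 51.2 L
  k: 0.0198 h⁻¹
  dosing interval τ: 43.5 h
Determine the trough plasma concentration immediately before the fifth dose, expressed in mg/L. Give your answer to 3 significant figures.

16.3 mg/L

C₀ per dose = Dose / Vd = 1180 / 51.2 = 23.05 mg/L
Fraction remaining after one interval: r = e^(−kτ) = e^(−0.01980 × 43.5) = 0.4226
Before dose 5, 4 doses have been given (aged 1τ, 2τ, 3τ, 4τ).
C_trough = C₀ × (r + r² + … + r^4) = C₀ × r(1−r^4)/(1−r)
        = 23.05 × 0.4226 × (1 − 0.03189) / (1 − 0.4226) = 16.33 mg/L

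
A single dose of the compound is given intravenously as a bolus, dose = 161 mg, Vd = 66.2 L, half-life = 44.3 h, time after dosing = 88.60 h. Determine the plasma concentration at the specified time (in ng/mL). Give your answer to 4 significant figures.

608.0 ng/mL

C₀ = Dose / Vd = 161.0 / 66.2 = 2.432 mg/L
k = ln2 / t½ = 0.693147 / 44.3 = 0.01565 h⁻¹
t / t½ = 88.60 / 44.3 = 2 half-lives
C = C₀ × (1/2)^2 = 2.432 × 0.2500 = 0.6080 mg/L
Convert: 0.6080 mg/L × 1000 = 608.0 ng/mL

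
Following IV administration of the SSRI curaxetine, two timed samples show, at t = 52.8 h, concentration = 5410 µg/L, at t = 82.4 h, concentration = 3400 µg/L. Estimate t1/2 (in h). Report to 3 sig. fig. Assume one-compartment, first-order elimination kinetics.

44.2 h

k = ln(C₁/C₂) / (t₂ − t₁) = ln(5410/3400) / (82.4 − 52.8)
  = 0.4645 / 29.60 = 0.01569 h⁻¹
t½ = ln2 / k = 0.693147 / 0.01569 = 44.18 h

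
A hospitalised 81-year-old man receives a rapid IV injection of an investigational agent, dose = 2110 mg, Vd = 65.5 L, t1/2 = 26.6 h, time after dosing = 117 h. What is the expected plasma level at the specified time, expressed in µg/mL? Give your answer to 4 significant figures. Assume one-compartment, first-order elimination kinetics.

1.527 µg/mL

C₀ = Dose / Vd = 2110 / 65.5 = 32.21 mg/L
k = ln2 / t½ = 0.693147 / 26.6 = 0.02606 h⁻¹
C = C₀ · e^(−k·t) = 32.21 × e^(−0.02606 × 117)
  = 32.21 × 0.04741 = 1.527 mg/L
(1.527 mg/L = 1.527 µg/mL)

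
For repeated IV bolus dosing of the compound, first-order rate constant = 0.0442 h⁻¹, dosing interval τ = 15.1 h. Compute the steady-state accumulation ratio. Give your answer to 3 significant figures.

e^(−kτ) = e^(−0.04420 × 15.1) = 0.5130
Accumulation ratio R = 1 / (1 − e^(−kτ)) = 1 / (1 − 0.5130) = 2.053

2.05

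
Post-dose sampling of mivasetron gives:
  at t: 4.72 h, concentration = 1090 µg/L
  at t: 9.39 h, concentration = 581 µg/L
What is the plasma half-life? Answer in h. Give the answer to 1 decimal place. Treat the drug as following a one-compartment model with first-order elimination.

5.1 h

k = ln(C₁/C₂) / (t₂ − t₁) = ln(1090/581) / (9.39 − 4.72)
  = 0.6292 / 4.670 = 0.1347 h⁻¹
t½ = ln2 / k = 0.693147 / 0.1347 = 5.146 h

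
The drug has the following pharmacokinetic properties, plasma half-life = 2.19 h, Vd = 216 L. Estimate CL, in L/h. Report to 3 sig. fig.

k = ln2 / t½ = 0.693147 / 2.19 = 0.3165 h⁻¹
CL = k × Vd = 0.3165 × 216 = 68.36 L/h

68.4 L/h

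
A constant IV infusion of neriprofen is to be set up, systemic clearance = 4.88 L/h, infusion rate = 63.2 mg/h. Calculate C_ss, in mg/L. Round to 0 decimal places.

13 mg/L

At steady state Css = R₀ / CL = 63.2 / 4.880 = 12.95 mg/L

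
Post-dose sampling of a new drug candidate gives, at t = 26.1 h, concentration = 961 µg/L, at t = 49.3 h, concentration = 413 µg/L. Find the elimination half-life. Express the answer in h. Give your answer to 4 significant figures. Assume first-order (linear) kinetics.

k = ln(C₁/C₂) / (t₂ − t₁) = ln(961/413) / (49.3 − 26.1)
  = 0.8445 / 23.20 = 0.03640 h⁻¹
t½ = ln2 / k = 0.693147 / 0.03640 = 19.04 h

19.04 h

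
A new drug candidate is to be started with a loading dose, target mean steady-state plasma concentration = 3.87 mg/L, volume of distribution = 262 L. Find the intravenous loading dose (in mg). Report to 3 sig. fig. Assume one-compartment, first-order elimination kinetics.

1010 mg

LD = Css × Vd = 3.87 × 262 = 1014 mg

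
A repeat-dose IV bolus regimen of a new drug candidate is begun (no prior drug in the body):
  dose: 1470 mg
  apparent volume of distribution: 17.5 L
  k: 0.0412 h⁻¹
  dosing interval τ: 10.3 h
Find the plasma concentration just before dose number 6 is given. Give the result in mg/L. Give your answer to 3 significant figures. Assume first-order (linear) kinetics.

140 mg/L

C₀ per dose = Dose / Vd = 1470 / 17.5 = 84.00 mg/L
Fraction remaining after one interval: r = e^(−kτ) = e^(−0.04120 × 10.3) = 0.6542
Before dose 6, 5 doses have been given (aged 1τ, 2τ, 3τ, 4τ, 5τ).
C_trough = C₀ × (r + r² + … + r^5) = C₀ × r(1−r^5)/(1−r)
        = 84.00 × 0.6542 × (1 − 0.1198) / (1 − 0.6542) = 139.9 mg/L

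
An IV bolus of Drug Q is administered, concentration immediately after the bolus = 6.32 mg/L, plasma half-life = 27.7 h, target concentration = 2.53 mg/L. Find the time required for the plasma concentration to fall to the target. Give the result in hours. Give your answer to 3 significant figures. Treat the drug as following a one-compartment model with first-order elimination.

36.6 h

k = ln2 / t½ = 0.693147 / 27.7 = 0.02502 h⁻¹
t = ln(C₀ / C) / k = ln(6.320 / 2.53) / 0.02502
  = ln(2.498) / 0.02502 = 0.9155 / 0.02502 = 36.59 h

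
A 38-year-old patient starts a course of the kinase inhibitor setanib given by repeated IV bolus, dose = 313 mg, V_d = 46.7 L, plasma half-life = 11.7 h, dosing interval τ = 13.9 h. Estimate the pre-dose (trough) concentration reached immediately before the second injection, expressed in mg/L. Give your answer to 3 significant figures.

C₀ per dose = Dose / Vd = 313 / 46.7 = 6.702 mg/L
k = ln2 / t½ = 0.693147 / 11.7 = 0.05924 h⁻¹
Fraction remaining after one interval: r = e^(−kτ) = e^(−0.05924 × 13.9) = 0.4389
Before dose 2, 1 dose has been given (aged 1τ).
C_trough = C₀ × r = 6.702 × 0.4389 = 2.942 mg/L

2.94 mg/L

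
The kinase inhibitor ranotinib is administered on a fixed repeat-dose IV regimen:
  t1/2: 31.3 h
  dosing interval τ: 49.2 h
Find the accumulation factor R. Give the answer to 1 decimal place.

k = ln2 / t½ = 0.693147 / 31.3 = 0.02215 h⁻¹
e^(−kτ) = e^(−0.02215 × 49.2) = 0.3363
Accumulation ratio R = 1 / (1 − e^(−kτ)) = 1 / (1 − 0.3363) = 1.507

1.5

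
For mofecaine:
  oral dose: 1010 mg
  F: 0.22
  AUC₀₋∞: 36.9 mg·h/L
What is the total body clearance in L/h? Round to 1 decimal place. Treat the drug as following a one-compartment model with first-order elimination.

CL = F·Dose / AUC = 0.22 × 1010 / 36.9 = 6.022 L/h

6.0 L/h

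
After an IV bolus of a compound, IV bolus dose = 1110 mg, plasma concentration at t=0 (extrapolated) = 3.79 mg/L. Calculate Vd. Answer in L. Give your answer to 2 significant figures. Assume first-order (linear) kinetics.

Vd = Dose / C₀ = 1110 / 3.79 = 292.9 L

290 L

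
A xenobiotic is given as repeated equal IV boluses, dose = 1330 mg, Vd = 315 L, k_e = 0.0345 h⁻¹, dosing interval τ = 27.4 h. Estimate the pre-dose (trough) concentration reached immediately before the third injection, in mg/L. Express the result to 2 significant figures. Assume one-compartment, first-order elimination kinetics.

2.3 mg/L

C₀ per dose = Dose / Vd = 1330 / 315 = 4.222 mg/L
Fraction remaining after one interval: r = e^(−kτ) = e^(−0.03450 × 27.4) = 0.3886
Before dose 3, 2 doses have been given (aged 1τ, 2τ).
C_trough = C₀ × (r + r²) = 4.222 × (0.3886 + 0.1510) = 2.278 mg/L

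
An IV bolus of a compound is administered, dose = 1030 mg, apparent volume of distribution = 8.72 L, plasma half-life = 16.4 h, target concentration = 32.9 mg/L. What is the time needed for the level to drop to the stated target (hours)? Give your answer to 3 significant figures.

C₀ = Dose / Vd = 1030 / 8.72 = 118.1 mg/L
k = ln2 / t½ = 0.693147 / 16.4 = 0.04227 h⁻¹
t = ln(C₀ / C) / k = ln(118.1 / 32.9) / 0.04227
  = ln(3.590) / 0.04227 = 1.278 / 0.04227 = 30.23 h

30.2 h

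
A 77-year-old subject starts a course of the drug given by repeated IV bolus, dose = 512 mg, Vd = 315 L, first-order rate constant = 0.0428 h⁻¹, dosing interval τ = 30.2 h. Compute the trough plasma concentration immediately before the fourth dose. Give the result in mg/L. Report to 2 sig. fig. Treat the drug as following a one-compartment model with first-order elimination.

0.60 mg/L

C₀ per dose = Dose / Vd = 512 / 315 = 1.625 mg/L
Fraction remaining after one interval: r = e^(−kτ) = e^(−0.04280 × 30.2) = 0.2746
Before dose 4, 3 doses have been given (aged 1τ, 2τ, 3τ).
C_trough = C₀ × (r + r² + … + r^3) = C₀ × r(1−r^3)/(1−r)
        = 1.625 × 0.2746 × (1 − 0.02071) / (1 − 0.2746) = 0.6024 mg/L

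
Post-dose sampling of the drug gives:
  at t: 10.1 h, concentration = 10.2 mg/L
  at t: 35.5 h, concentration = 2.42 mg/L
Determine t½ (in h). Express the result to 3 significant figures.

12.2 h

k = ln(C₁/C₂) / (t₂ − t₁) = ln(10.2/2.42) / (35.5 − 10.1)
  = 1.439 / 25.40 = 0.05665 h⁻¹
t½ = ln2 / k = 0.693147 / 0.05665 = 12.24 h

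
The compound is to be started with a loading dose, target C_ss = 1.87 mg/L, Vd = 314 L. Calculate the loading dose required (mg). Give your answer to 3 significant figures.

587 mg

LD = Css × Vd = 1.87 × 314 = 587.2 mg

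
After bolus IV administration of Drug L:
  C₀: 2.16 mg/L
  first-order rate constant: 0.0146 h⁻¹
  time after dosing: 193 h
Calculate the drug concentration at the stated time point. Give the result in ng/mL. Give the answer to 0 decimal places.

C = C₀ · e^(−k·t) = 2.160 × e^(−0.01460 × 193)
  = 2.160 × 0.05974 = 0.1290 mg/L
Convert: 0.1290 mg/L × 1000 = 129.0 ng/mL

129 ng/mL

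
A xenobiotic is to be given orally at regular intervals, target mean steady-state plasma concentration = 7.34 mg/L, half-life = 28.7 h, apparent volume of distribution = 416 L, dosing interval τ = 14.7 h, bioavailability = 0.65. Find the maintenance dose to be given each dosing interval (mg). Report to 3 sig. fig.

k = ln2 / t½ = 0.693147 / 28.7 = 0.02415 h⁻¹
CL = k × Vd = 0.02415 × 416 = 10.05 L/h
At steady state, F × (Dose/τ) = Css × CL.
Dose = Css × CL × τ / F = 7.34 × 10.05 × 14.7 / 0.65 = 1668 mg

1670 mg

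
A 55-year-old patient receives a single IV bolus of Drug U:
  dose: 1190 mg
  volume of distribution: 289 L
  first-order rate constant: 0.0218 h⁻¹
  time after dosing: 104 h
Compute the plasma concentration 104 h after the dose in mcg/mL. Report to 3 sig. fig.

C₀ = Dose / Vd = 1190 / 289 = 4.118 mg/L
C = C₀ · e^(−k·t) = 4.118 × e^(−0.02180 × 104)
  = 4.118 × 0.1036 = 0.4266 mg/L
(0.4266 mg/L = 0.4266 mcg/mL)

0.427 mcg/mL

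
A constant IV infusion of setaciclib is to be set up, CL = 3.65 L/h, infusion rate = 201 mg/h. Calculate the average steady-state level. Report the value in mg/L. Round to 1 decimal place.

At steady state Css = R₀ / CL = 201 / 3.650 = 55.07 mg/L

55.1 mg/L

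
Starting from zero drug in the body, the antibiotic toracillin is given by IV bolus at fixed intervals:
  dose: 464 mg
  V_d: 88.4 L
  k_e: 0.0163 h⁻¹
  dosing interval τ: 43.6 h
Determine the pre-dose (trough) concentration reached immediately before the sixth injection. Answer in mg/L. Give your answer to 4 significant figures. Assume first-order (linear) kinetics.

4.924 mg/L

C₀ per dose = Dose / Vd = 464 / 88.4 = 5.249 mg/L
Fraction remaining after one interval: r = e^(−kτ) = e^(−0.01630 × 43.6) = 0.4913
Before dose 6, 5 doses have been given (aged 1τ, 2τ, 3τ, 4τ, 5τ).
C_trough = C₀ × (r + r² + … + r^5) = C₀ × r(1−r^5)/(1−r)
        = 5.249 × 0.4913 × (1 − 0.02862) / (1 − 0.4913) = 4.924 mg/L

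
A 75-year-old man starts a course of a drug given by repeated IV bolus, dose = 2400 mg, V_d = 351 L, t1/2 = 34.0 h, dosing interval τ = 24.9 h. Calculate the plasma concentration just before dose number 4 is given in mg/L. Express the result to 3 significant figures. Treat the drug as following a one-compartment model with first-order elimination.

C₀ per dose = Dose / Vd = 2400 / 351 = 6.838 mg/L
k = ln2 / t½ = 0.693147 / 34.0 = 0.02039 h⁻¹
Fraction remaining after one interval: r = e^(−kτ) = e^(−0.02039 × 24.9) = 0.6019
Before dose 4, 3 doses have been given (aged 1τ, 2τ, 3τ).
C_trough = C₀ × (r + r² + … + r^3) = C₀ × r(1−r^3)/(1−r)
        = 6.838 × 0.6019 × (1 − 0.2181) / (1 − 0.6019) = 8.084 mg/L

8.08 mg/L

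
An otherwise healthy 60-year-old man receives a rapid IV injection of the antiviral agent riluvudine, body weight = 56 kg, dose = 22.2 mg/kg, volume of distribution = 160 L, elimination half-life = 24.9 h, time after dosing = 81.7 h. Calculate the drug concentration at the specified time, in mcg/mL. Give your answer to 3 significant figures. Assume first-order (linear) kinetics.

0.799 mcg/mL

Total dose = 22.2 × 56 = 1243 mg
C₀ = Dose / Vd = 1243 / 160 = 7.769 mg/L
k = ln2 / t½ = 0.693147 / 24.9 = 0.02784 h⁻¹
C = C₀ · e^(−k·t) = 7.769 × e^(−0.02784 × 81.7)
  = 7.769 × 0.1028 = 0.7987 mg/L
(0.7987 mg/L = 0.7987 mcg/mL)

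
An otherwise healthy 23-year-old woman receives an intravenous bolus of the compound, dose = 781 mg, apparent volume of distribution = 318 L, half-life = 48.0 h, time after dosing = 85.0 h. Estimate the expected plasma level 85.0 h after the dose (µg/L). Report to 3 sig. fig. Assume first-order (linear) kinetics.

C₀ = Dose / Vd = 781.0 / 318 = 2.456 mg/L
k = ln2 / t½ = 0.693147 / 48.0 = 0.01444 h⁻¹
C = C₀ · e^(−k·t) = 2.456 × e^(−0.01444 × 85.0)
  = 2.456 × 0.2931 = 0.7199 mg/L
Convert: 0.7199 mg/L × 1000 = 719.9 µg/L

720 µg/L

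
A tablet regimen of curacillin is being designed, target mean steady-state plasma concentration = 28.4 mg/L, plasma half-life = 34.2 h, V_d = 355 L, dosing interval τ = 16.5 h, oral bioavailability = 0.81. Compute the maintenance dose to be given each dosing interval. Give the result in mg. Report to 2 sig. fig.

4200 mg

k = ln2 / t½ = 0.693147 / 34.2 = 0.02027 h⁻¹
CL = k × Vd = 0.02027 × 355 = 7.196 L/h
At steady state, F × (Dose/τ) = Css × CL.
Dose = Css × CL × τ / F = 28.4 × 7.196 × 16.5 / 0.81 = 4163 mg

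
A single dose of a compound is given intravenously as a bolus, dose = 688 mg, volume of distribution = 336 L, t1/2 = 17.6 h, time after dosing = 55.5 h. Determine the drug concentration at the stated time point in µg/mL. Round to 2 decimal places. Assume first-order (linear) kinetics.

0.23 µg/mL

C₀ = Dose / Vd = 688.0 / 336 = 2.048 mg/L
k = ln2 / t½ = 0.693147 / 17.6 = 0.03938 h⁻¹
C = C₀ · e^(−k·t) = 2.048 × e^(−0.03938 × 55.5)
  = 2.048 × 0.1124 = 0.2302 mg/L
(0.2302 mg/L = 0.2302 µg/mL)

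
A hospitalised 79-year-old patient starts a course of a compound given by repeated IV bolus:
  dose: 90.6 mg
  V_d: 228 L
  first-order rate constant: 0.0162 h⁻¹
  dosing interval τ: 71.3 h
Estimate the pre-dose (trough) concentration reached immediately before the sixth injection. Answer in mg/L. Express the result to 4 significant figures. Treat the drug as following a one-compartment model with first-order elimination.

C₀ per dose = Dose / Vd = 90.6 / 228 = 0.3974 mg/L
Fraction remaining after one interval: r = e^(−kτ) = e^(−0.01620 × 71.3) = 0.3150
Before dose 6, 5 doses have been given (aged 1τ, 2τ, 3τ, 4τ, 5τ).
C_trough = C₀ × (r + r² + … + r^5) = C₀ × r(1−r^5)/(1−r)
        = 0.3974 × 0.3150 × (1 − 0.003101) / (1 − 0.3150) = 0.1822 mg/L

0.1822 mg/L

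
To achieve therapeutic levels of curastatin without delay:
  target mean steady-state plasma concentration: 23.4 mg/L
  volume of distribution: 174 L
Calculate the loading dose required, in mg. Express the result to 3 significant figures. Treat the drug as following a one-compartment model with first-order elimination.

4070 mg

LD = Css × Vd = 23.4 × 174 = 4072 mg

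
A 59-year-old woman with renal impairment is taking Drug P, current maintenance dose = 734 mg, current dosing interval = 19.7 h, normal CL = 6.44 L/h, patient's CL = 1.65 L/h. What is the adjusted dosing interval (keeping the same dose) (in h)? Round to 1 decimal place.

76.9 h

To keep the same average steady-state level, dosing rate must scale with clearance.
CL ratio = 1.65 / 6.44 = 0.2562
New interval (same dose) = 19.7 / 0.2562 = 76.89 h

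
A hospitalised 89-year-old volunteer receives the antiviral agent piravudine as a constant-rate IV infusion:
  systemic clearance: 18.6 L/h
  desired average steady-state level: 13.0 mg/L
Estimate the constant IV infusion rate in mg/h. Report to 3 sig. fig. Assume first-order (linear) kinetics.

At steady state, infusion rate R₀ = Css × CL = 13.0 × 18.60 = 241.8 mg/h

242 mg/h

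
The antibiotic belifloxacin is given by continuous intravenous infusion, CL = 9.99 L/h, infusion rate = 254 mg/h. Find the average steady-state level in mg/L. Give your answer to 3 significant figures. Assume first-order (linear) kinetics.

25.4 mg/L

At steady state Css = R₀ / CL = 254 / 9.990 = 25.43 mg/L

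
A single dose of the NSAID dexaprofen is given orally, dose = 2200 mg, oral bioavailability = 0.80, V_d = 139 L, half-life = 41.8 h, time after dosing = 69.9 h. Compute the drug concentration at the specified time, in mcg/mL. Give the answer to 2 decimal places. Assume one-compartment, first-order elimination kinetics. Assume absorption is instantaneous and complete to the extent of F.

3.97 mcg/mL

Amount reaching circulation = F × Dose = 0.80 × 2200 = 1760 mg
C₀ = F·Dose / Vd = 1760 / 139 = 12.66 mg/L
k = ln2 / t½ = 0.693147 / 41.8 = 0.01658 h⁻¹
C = C₀ · e^(−k·t) = 12.66 × e^(−0.01658 × 69.9)
  = 12.66 × 0.3138 = 3.973 mg/L
(3.973 mg/L = 3.973 mcg/mL)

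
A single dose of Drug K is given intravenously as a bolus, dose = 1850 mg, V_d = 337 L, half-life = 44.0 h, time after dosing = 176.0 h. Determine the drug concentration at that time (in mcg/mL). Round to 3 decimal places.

C₀ = Dose / Vd = 1850 / 337 = 5.490 mg/L
k = ln2 / t½ = 0.693147 / 44.0 = 0.01575 h⁻¹
t / t½ = 176.0 / 44.0 = 4 half-lives
C = C₀ × (1/2)^4 = 5.490 × 0.06250 = 0.3431 mg/L
(0.3431 mg/L = 0.3431 mcg/mL)

0.343 mcg/mL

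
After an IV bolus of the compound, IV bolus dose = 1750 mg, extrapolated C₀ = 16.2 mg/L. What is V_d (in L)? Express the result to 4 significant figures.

Vd = Dose / C₀ = 1750 / 16.2 = 108.0 L

108.0 L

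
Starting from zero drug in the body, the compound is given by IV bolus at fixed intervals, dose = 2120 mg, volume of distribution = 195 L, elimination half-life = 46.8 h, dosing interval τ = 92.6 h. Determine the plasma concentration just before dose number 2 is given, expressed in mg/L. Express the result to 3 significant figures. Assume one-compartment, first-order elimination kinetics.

C₀ per dose = Dose / Vd = 2120 / 195 = 10.87 mg/L
k = ln2 / t½ = 0.693147 / 46.8 = 0.01481 h⁻¹
Fraction remaining after one interval: r = e^(−kτ) = e^(−0.01481 × 92.6) = 0.2537
Before dose 2, 1 dose has been given (aged 1τ).
C_trough = C₀ × r = 10.87 × 0.2537 = 2.758 mg/L

2.76 mg/L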